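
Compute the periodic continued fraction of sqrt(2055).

[45; (3, 90)]

Write x_i = (sqrt(2055) + m_i)/d_i with (m_0, d_0) = (0, 1). a_0 = floor(sqrt(2055)) = 45, since 45^2 = 2025 <= 2055 < 2116 = 46^2.
Iterate m_{i+1} = d_i*a_i - m_i, d_{i+1} = (2055 - m_{i+1}^2)/d_i, a_{i+1} = floor((a_0 + m_{i+1})/d_{i+1}):
  m_1 = 1*45 - 0 = 45, d_1 = (2055 - 45^2)/1 = 30/1 = 30, a_1 = floor((45 + 45)/30) = 3.
  m_2 = 30*3 - 45 = 45, d_2 = (2055 - 45^2)/30 = 30/30 = 1, a_2 = floor((45 + 45)/1) = 90.
  m_3 = 1*90 - 45 = 45, d_3 = (2055 - 45^2)/1 = 30/1 = 30: (m_3, d_3) = (m_1, d_1) = (45, 30), so from here the quotients repeat a_1, a_2; the period length is 2.
Hence the expansion of sqrt(2055) is a_0 = 45 followed by the repeating block 3, 90 (period 2).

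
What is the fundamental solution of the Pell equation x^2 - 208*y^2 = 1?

First expand sqrt(208) as a continued fraction. With x_i = (sqrt(208) + m_i)/d_i and (m_0, d_0) = (0, 1): a_0 = floor(sqrt(208)) = 14, since 14^2 = 196 <= 208 < 225 = 15^2.
Iterate m_{i+1} = d_i*a_i - m_i, d_{i+1} = (208 - m_{i+1}^2)/d_i, a_{i+1} = floor((a_0 + m_{i+1})/d_{i+1}):
  m_1 = 1*14 - 0 = 14, d_1 = (208 - 14^2)/1 = 12/1 = 12, a_1 = floor((14 + 14)/12) = 2.
  m_2 = 12*2 - 14 = 10, d_2 = (208 - 10^2)/12 = 108/12 = 9, a_2 = floor((14 + 10)/9) = 2.
  m_3 = 9*2 - 10 = 8, d_3 = (208 - 8^2)/9 = 144/9 = 16, a_3 = floor((14 + 8)/16) = 1.
  m_4 = 16*1 - 8 = 8, d_4 = (208 - 8^2)/16 = 144/16 = 9, a_4 = floor((14 + 8)/9) = 2.
  m_5 = 9*2 - 8 = 10, d_5 = (208 - 10^2)/9 = 108/9 = 12, a_5 = floor((14 + 10)/12) = 2.
  m_6 = 12*2 - 10 = 14, d_6 = (208 - 14^2)/12 = 12/12 = 1, a_6 = floor((14 + 14)/1) = 28.
  m_7 = 1*28 - 14 = 14, d_7 = (208 - 14^2)/1 = 12/1 = 12: (m_7, d_7) = (m_1, d_1) = (14, 12), so from here the quotients repeat a_1, ..., a_6; the period length is 6.
So sqrt(208) = [14; (2, 2, 1, 2, 2, 28)] with period length k = 6.
k is even, so the fundamental solution of x^2 - 208y^2 = 1 is (p_{k-1}, q_{k-1}) = (p_5, q_5); compute convergents through index 5.
Convergents (p_i = a_i*p_{i-1} + p_{i-2}, q_i = a_i*q_{i-1} + q_{i-2} with p_{-2}=0, p_{-1}=1, q_{-2}=1, q_{-1}=0):
  i=0: a_0=14, p_0 = 14*1 + 0 = 14, q_0 = 14*0 + 1 = 1.
  i=1: a_1=2, p_1 = 2*14 + 1 = 29, q_1 = 2*1 + 0 = 2.
  i=2: a_2=2, p_2 = 2*29 + 14 = 72, q_2 = 2*2 + 1 = 5.
  i=3: a_3=1, p_3 = 1*72 + 29 = 101, q_3 = 1*5 + 2 = 7.
  i=4: a_4=2, p_4 = 2*101 + 72 = 274, q_4 = 2*7 + 5 = 19.
  i=5: a_5=2, p_5 = 2*274 + 101 = 649, q_5 = 2*19 + 7 = 45.
Check: 649^2 - 208*45^2 = 421201 - 421200 = 1, so (x, y) = (649, 45) solves the equation, and by the theorem it is the least positive solution.

(x, y) = (649, 45)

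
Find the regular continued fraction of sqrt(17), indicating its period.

Write x_i = (sqrt(17) + m_i)/d_i with (m_0, d_0) = (0, 1). a_0 = floor(sqrt(17)) = 4, since 4^2 = 16 <= 17 < 25 = 5^2.
Iterate m_{i+1} = d_i*a_i - m_i, d_{i+1} = (17 - m_{i+1}^2)/d_i, a_{i+1} = floor((a_0 + m_{i+1})/d_{i+1}):
  m_1 = 1*4 - 0 = 4, d_1 = (17 - 4^2)/1 = 1/1 = 1, a_1 = floor((4 + 4)/1) = 8.
  m_2 = 1*8 - 4 = 4, d_2 = (17 - 4^2)/1 = 1/1 = 1: (m_2, d_2) = (m_1, d_1) = (4, 1), so from here the quotient a_1 repeats; the period length is 1.
Hence the expansion of sqrt(17) is a_0 = 4 followed by the repeating block 8 (period 1).

[4; (8)]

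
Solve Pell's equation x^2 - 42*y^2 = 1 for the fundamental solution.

(x, y) = (13, 2)

First expand sqrt(42) as a continued fraction. With x_i = (sqrt(42) + m_i)/d_i and (m_0, d_0) = (0, 1): a_0 = floor(sqrt(42)) = 6, since 6^2 = 36 <= 42 < 49 = 7^2.
Iterate m_{i+1} = d_i*a_i - m_i, d_{i+1} = (42 - m_{i+1}^2)/d_i, a_{i+1} = floor((a_0 + m_{i+1})/d_{i+1}):
  m_1 = 1*6 - 0 = 6, d_1 = (42 - 6^2)/1 = 6/1 = 6, a_1 = floor((6 + 6)/6) = 2.
  m_2 = 6*2 - 6 = 6, d_2 = (42 - 6^2)/6 = 6/6 = 1, a_2 = floor((6 + 6)/1) = 12.
  m_3 = 1*12 - 6 = 6, d_3 = (42 - 6^2)/1 = 6/1 = 6: (m_3, d_3) = (m_1, d_1) = (6, 6), so from here the quotients repeat a_1, a_2; the period length is 2.
So sqrt(42) = [6; (2, 12)] with period length k = 2.
k is even, so the fundamental solution of x^2 - 42y^2 = 1 is (p_{k-1}, q_{k-1}) = (p_1, q_1); compute convergents through index 1.
Convergents (p_i = a_i*p_{i-1} + p_{i-2}, q_i = a_i*q_{i-1} + q_{i-2} with p_{-2}=0, p_{-1}=1, q_{-2}=1, q_{-1}=0):
  i=0: a_0=6, p_0 = 6*1 + 0 = 6, q_0 = 6*0 + 1 = 1.
  i=1: a_1=2, p_1 = 2*6 + 1 = 13, q_1 = 2*1 + 0 = 2.
Check: 13^2 - 42*2^2 = 169 - 168 = 1, so (x, y) = (13, 2) solves the equation, and by the theorem it is the least positive solution.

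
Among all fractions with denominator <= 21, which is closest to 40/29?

Expand x = 40/29 as a continued fraction with the Euclidean algorithm:
  40 = 1*29 + 11, so a_0 = 1.
  29 = 2*11 + 7, so a_1 = 2.
  11 = 1*7 + 4, so a_2 = 1.
  7 = 1*4 + 3, so a_3 = 1.
  4 = 1*3 + 1, so a_4 = 1.
  3 = 3*1 + 0, so a_5 = 3.
so x = [1; 2, 1, 1, 1, 3].
Convergents (p_i = a_i*p_{i-1} + p_{i-2}, q_i = a_i*q_{i-1} + q_{i-2} with p_{-2}=0, p_{-1}=1, q_{-2}=1, q_{-1}=0), until the denominator exceeds 21:
  i=0: a_0=1, p_0 = 1*1 + 0 = 1, q_0 = 1*0 + 1 = 1.
  i=1: a_1=2, p_1 = 2*1 + 1 = 3, q_1 = 2*1 + 0 = 2.
  i=2: a_2=1, p_2 = 1*3 + 1 = 4, q_2 = 1*2 + 1 = 3.
  i=3: a_3=1, p_3 = 1*4 + 3 = 7, q_3 = 1*3 + 2 = 5.
  i=4: a_4=1, p_4 = 1*7 + 4 = 11, q_4 = 1*5 + 3 = 8.
  i=5: a_5=3, p_5 = 3*11 + 7 = 40, q_5 = 3*8 + 5 = 29.
q_5 = 29 > 21, so the last convergent with denominator <= 21 is p_4/q_4 = 11/8.
The closest fraction with denominator <= 21 is either p_4/q_4 or the intermediate fraction (k*p_4 + p_3)/(k*q_4 + q_3) with the largest k >= 1 whose denominator stays <= 21; these approach x as k grows, and every other convergent or intermediate fraction in range is farther away.
Largest k: floor((21 - q_3)/q_4) = floor((21 - 5)/8) = 2.
That gives (2*11 + 7)/(2*8 + 5) = 29/21.
Compare the errors: |x - 11/8| = |40*8 - 11*29|/(29*8) = 1/232, and |x - 29/21| = |40*21 - 29*29|/(29*21) = 1/609.
Cross-multiplying, 1*232 = 232 < 609 = 1*609, so 1/609 is smaller: the intermediate fraction 29/21 is closer to x than 11/8.

29/21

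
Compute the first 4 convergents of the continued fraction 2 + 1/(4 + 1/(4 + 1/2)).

2/1, 9/4, 38/17, 85/38

Using the convergent recurrence p_i = a_i*p_{i-1} + p_{i-2}, q_i = a_i*q_{i-1} + q_{i-2} with p_{-2}=0, p_{-1}=1, q_{-2}=1, q_{-1}=0:
  i=0: a_0=2, p_0 = 2*1 + 0 = 2, q_0 = 2*0 + 1 = 1.
  i=1: a_1=4, p_1 = 4*2 + 1 = 9, q_1 = 4*1 + 0 = 4.
  i=2: a_2=4, p_2 = 4*9 + 2 = 38, q_2 = 4*4 + 1 = 17.
  i=3: a_3=2, p_3 = 2*38 + 9 = 85, q_3 = 2*17 + 4 = 38.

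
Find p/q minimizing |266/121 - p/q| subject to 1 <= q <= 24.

Expand x = 266/121 as a continued fraction with the Euclidean algorithm:
  266 = 2*121 + 24, so a_0 = 2.
  121 = 5*24 + 1, so a_1 = 5.
  24 = 24*1 + 0, so a_2 = 24.
so x = [2; 5, 24].
Convergents (p_i = a_i*p_{i-1} + p_{i-2}, q_i = a_i*q_{i-1} + q_{i-2} with p_{-2}=0, p_{-1}=1, q_{-2}=1, q_{-1}=0), until the denominator exceeds 24:
  i=0: a_0=2, p_0 = 2*1 + 0 = 2, q_0 = 2*0 + 1 = 1.
  i=1: a_1=5, p_1 = 5*2 + 1 = 11, q_1 = 5*1 + 0 = 5.
  i=2: a_2=24, p_2 = 24*11 + 2 = 266, q_2 = 24*5 + 1 = 121.
q_2 = 121 > 24, so the last convergent with denominator <= 24 is p_1/q_1 = 11/5.
The closest fraction with denominator <= 24 is either p_1/q_1 or the intermediate fraction (k*p_1 + p_0)/(k*q_1 + q_0) with the largest k >= 1 whose denominator stays <= 24; these approach x as k grows, and every other convergent or intermediate fraction in range is farther away.
Largest k: floor((24 - q_0)/q_1) = floor((24 - 1)/5) = 4.
That gives (4*11 + 2)/(4*5 + 1) = 46/21.
Compare the errors: |x - 11/5| = |266*5 - 11*121|/(121*5) = 1/605, and |x - 46/21| = |266*21 - 46*121|/(121*21) = 20/2541.
Cross-multiplying, 1*2541 = 2541 < 12100 = 20*605, so 1/605 is smaller: the convergent 11/5 is closer to x than 46/21.

11/5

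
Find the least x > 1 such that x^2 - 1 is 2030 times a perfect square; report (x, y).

First expand sqrt(2030) as a continued fraction. With x_i = (sqrt(2030) + m_i)/d_i and (m_0, d_0) = (0, 1): a_0 = floor(sqrt(2030)) = 45, since 45^2 = 2025 <= 2030 < 2116 = 46^2.
Iterate m_{i+1} = d_i*a_i - m_i, d_{i+1} = (2030 - m_{i+1}^2)/d_i, a_{i+1} = floor((a_0 + m_{i+1})/d_{i+1}):
  m_1 = 1*45 - 0 = 45, d_1 = (2030 - 45^2)/1 = 5/1 = 5, a_1 = floor((45 + 45)/5) = 18.
  m_2 = 5*18 - 45 = 45, d_2 = (2030 - 45^2)/5 = 5/5 = 1, a_2 = floor((45 + 45)/1) = 90.
  m_3 = 1*90 - 45 = 45, d_3 = (2030 - 45^2)/1 = 5/1 = 5: (m_3, d_3) = (m_1, d_1) = (45, 5), so from here the quotients repeat a_1, a_2; the period length is 2.
So sqrt(2030) = [45; (18, 90)] with period length k = 2.
k is even, so the fundamental solution of x^2 - 2030y^2 = 1 is (p_{k-1}, q_{k-1}) = (p_1, q_1); compute convergents through index 1.
Convergents (p_i = a_i*p_{i-1} + p_{i-2}, q_i = a_i*q_{i-1} + q_{i-2} with p_{-2}=0, p_{-1}=1, q_{-2}=1, q_{-1}=0):
  i=0: a_0=45, p_0 = 45*1 + 0 = 45, q_0 = 45*0 + 1 = 1.
  i=1: a_1=18, p_1 = 18*45 + 1 = 811, q_1 = 18*1 + 0 = 18.
Check: 811^2 - 2030*18^2 = 657721 - 657720 = 1, so (x, y) = (811, 18) solves the equation, and by the theorem it is the least positive solution.

(x, y) = (811, 18)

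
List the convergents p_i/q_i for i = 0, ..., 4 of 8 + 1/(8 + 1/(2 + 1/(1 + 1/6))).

Using the convergent recurrence p_i = a_i*p_{i-1} + p_{i-2}, q_i = a_i*q_{i-1} + q_{i-2} with p_{-2}=0, p_{-1}=1, q_{-2}=1, q_{-1}=0:
  i=0: a_0=8, p_0 = 8*1 + 0 = 8, q_0 = 8*0 + 1 = 1.
  i=1: a_1=8, p_1 = 8*8 + 1 = 65, q_1 = 8*1 + 0 = 8.
  i=2: a_2=2, p_2 = 2*65 + 8 = 138, q_2 = 2*8 + 1 = 17.
  i=3: a_3=1, p_3 = 1*138 + 65 = 203, q_3 = 1*17 + 8 = 25.
  i=4: a_4=6, p_4 = 6*203 + 138 = 1356, q_4 = 6*25 + 17 = 167.

8/1, 65/8, 138/17, 203/25, 1356/167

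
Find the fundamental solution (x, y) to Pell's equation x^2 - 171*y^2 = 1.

First expand sqrt(171) as a continued fraction. With x_i = (sqrt(171) + m_i)/d_i and (m_0, d_0) = (0, 1): a_0 = floor(sqrt(171)) = 13, since 13^2 = 169 <= 171 < 196 = 14^2.
Iterate m_{i+1} = d_i*a_i - m_i, d_{i+1} = (171 - m_{i+1}^2)/d_i, a_{i+1} = floor((a_0 + m_{i+1})/d_{i+1}):
  m_1 = 1*13 - 0 = 13, d_1 = (171 - 13^2)/1 = 2/1 = 2, a_1 = floor((13 + 13)/2) = 13.
  m_2 = 2*13 - 13 = 13, d_2 = (171 - 13^2)/2 = 2/2 = 1, a_2 = floor((13 + 13)/1) = 26.
  m_3 = 1*26 - 13 = 13, d_3 = (171 - 13^2)/1 = 2/1 = 2: (m_3, d_3) = (m_1, d_1) = (13, 2), so from here the quotients repeat a_1, a_2; the period length is 2.
So sqrt(171) = [13; (13, 26)] with period length k = 2.
k is even, so the fundamental solution of x^2 - 171y^2 = 1 is (p_{k-1}, q_{k-1}) = (p_1, q_1); compute convergents through index 1.
Convergents (p_i = a_i*p_{i-1} + p_{i-2}, q_i = a_i*q_{i-1} + q_{i-2} with p_{-2}=0, p_{-1}=1, q_{-2}=1, q_{-1}=0):
  i=0: a_0=13, p_0 = 13*1 + 0 = 13, q_0 = 13*0 + 1 = 1.
  i=1: a_1=13, p_1 = 13*13 + 1 = 170, q_1 = 13*1 + 0 = 13.
Check: 170^2 - 171*13^2 = 28900 - 28899 = 1, so (x, y) = (170, 13) solves the equation, and by the theorem it is the least positive solution.

(x, y) = (170, 13)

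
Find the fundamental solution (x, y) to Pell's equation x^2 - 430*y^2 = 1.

(x, y) = (2862251, 138030)

First expand sqrt(430) as a continued fraction. With x_i = (sqrt(430) + m_i)/d_i and (m_0, d_0) = (0, 1): a_0 = floor(sqrt(430)) = 20, since 20^2 = 400 <= 430 < 441 = 21^2.
Iterate m_{i+1} = d_i*a_i - m_i, d_{i+1} = (430 - m_{i+1}^2)/d_i, a_{i+1} = floor((a_0 + m_{i+1})/d_{i+1}):
  m_1 = 1*20 - 0 = 20, d_1 = (430 - 20^2)/1 = 30/1 = 30, a_1 = floor((20 + 20)/30) = 1.
  m_2 = 30*1 - 20 = 10, d_2 = (430 - 10^2)/30 = 330/30 = 11, a_2 = floor((20 + 10)/11) = 2.
  m_3 = 11*2 - 10 = 12, d_3 = (430 - 12^2)/11 = 286/11 = 26, a_3 = floor((20 + 12)/26) = 1.
  m_4 = 26*1 - 12 = 14, d_4 = (430 - 14^2)/26 = 234/26 = 9, a_4 = floor((20 + 14)/9) = 3.
  m_5 = 9*3 - 14 = 13, d_5 = (430 - 13^2)/9 = 261/9 = 29, a_5 = floor((20 + 13)/29) = 1.
  m_6 = 29*1 - 13 = 16, d_6 = (430 - 16^2)/29 = 174/29 = 6, a_6 = floor((20 + 16)/6) = 6.
  m_7 = 6*6 - 16 = 20, d_7 = (430 - 20^2)/6 = 30/6 = 5, a_7 = floor((20 + 20)/5) = 8.
  m_8 = 5*8 - 20 = 20, d_8 = (430 - 20^2)/5 = 30/5 = 6, a_8 = floor((20 + 20)/6) = 6.
  m_9 = 6*6 - 20 = 16, d_9 = (430 - 16^2)/6 = 174/6 = 29, a_9 = floor((20 + 16)/29) = 1.
  m_10 = 29*1 - 16 = 13, d_10 = (430 - 13^2)/29 = 261/29 = 9, a_10 = floor((20 + 13)/9) = 3.
  m_11 = 9*3 - 13 = 14, d_11 = (430 - 14^2)/9 = 234/9 = 26, a_11 = floor((20 + 14)/26) = 1.
  m_12 = 26*1 - 14 = 12, d_12 = (430 - 12^2)/26 = 286/26 = 11, a_12 = floor((20 + 12)/11) = 2.
  m_13 = 11*2 - 12 = 10, d_13 = (430 - 10^2)/11 = 330/11 = 30, a_13 = floor((20 + 10)/30) = 1.
  m_14 = 30*1 - 10 = 20, d_14 = (430 - 20^2)/30 = 30/30 = 1, a_14 = floor((20 + 20)/1) = 40.
  m_15 = 1*40 - 20 = 20, d_15 = (430 - 20^2)/1 = 30/1 = 30: (m_15, d_15) = (m_1, d_1) = (20, 30), so from here the quotients repeat a_1, ..., a_14; the period length is 14.
So sqrt(430) = [20; (1, 2, 1, 3, 1, 6, 8, 6, 1, 3, 1, 2, 1, 40)] with period length k = 14.
k is even, so the fundamental solution of x^2 - 430y^2 = 1 is (p_{k-1}, q_{k-1}) = (p_13, q_13); compute convergents through index 13.
Convergents (p_i = a_i*p_{i-1} + p_{i-2}, q_i = a_i*q_{i-1} + q_{i-2} with p_{-2}=0, p_{-1}=1, q_{-2}=1, q_{-1}=0):
  i=0: a_0=20, p_0 = 20*1 + 0 = 20, q_0 = 20*0 + 1 = 1.
  i=1: a_1=1, p_1 = 1*20 + 1 = 21, q_1 = 1*1 + 0 = 1.
  i=2: a_2=2, p_2 = 2*21 + 20 = 62, q_2 = 2*1 + 1 = 3.
  i=3: a_3=1, p_3 = 1*62 + 21 = 83, q_3 = 1*3 + 1 = 4.
  i=4: a_4=3, p_4 = 3*83 + 62 = 311, q_4 = 3*4 + 3 = 15.
  i=5: a_5=1, p_5 = 1*311 + 83 = 394, q_5 = 1*15 + 4 = 19.
  i=6: a_6=6, p_6 = 6*394 + 311 = 2675, q_6 = 6*19 + 15 = 129.
  i=7: a_7=8, p_7 = 8*2675 + 394 = 21794, q_7 = 8*129 + 19 = 1051.
  i=8: a_8=6, p_8 = 6*21794 + 2675 = 133439, q_8 = 6*1051 + 129 = 6435.
  i=9: a_9=1, p_9 = 1*133439 + 21794 = 155233, q_9 = 1*6435 + 1051 = 7486.
  i=10: a_10=3, p_10 = 3*155233 + 133439 = 599138, q_10 = 3*7486 + 6435 = 28893.
  i=11: a_11=1, p_11 = 1*599138 + 155233 = 754371, q_11 = 1*28893 + 7486 = 36379.
  i=12: a_12=2, p_12 = 2*754371 + 599138 = 2107880, q_12 = 2*36379 + 28893 = 101651.
  i=13: a_13=1, p_13 = 1*2107880 + 754371 = 2862251, q_13 = 1*101651 + 36379 = 138030.
Check: 2862251^2 - 430*138030^2 = 8192480787001 - 8192480787000 = 1, so (x, y) = (2862251, 138030) solves the equation, and by the theorem it is the least positive solution.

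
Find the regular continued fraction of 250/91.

[2; 1, 2, 1, 22]

Run the Euclidean algorithm on 250 and 91; the successive quotients are the partial quotients a_0, a_1, ... (each step inverts the fractional part left over by the previous one):
  250 = 2*91 + 68, so a_0 = 2.
  91 = 1*68 + 23, so a_1 = 1.
  68 = 2*23 + 22, so a_2 = 2.
  23 = 1*22 + 1, so a_3 = 1.
  22 = 22*1 + 0, so a_4 = 22.
The remainder reaches 0 after 5 divisions, so the expansion has 5 partial quotients, read off in order.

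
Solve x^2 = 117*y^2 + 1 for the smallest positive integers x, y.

(x, y) = (649, 60)

First expand sqrt(117) as a continued fraction. With x_i = (sqrt(117) + m_i)/d_i and (m_0, d_0) = (0, 1): a_0 = floor(sqrt(117)) = 10, since 10^2 = 100 <= 117 < 121 = 11^2.
Iterate m_{i+1} = d_i*a_i - m_i, d_{i+1} = (117 - m_{i+1}^2)/d_i, a_{i+1} = floor((a_0 + m_{i+1})/d_{i+1}):
  m_1 = 1*10 - 0 = 10, d_1 = (117 - 10^2)/1 = 17/1 = 17, a_1 = floor((10 + 10)/17) = 1.
  m_2 = 17*1 - 10 = 7, d_2 = (117 - 7^2)/17 = 68/17 = 4, a_2 = floor((10 + 7)/4) = 4.
  m_3 = 4*4 - 7 = 9, d_3 = (117 - 9^2)/4 = 36/4 = 9, a_3 = floor((10 + 9)/9) = 2.
  m_4 = 9*2 - 9 = 9, d_4 = (117 - 9^2)/9 = 36/9 = 4, a_4 = floor((10 + 9)/4) = 4.
  m_5 = 4*4 - 9 = 7, d_5 = (117 - 7^2)/4 = 68/4 = 17, a_5 = floor((10 + 7)/17) = 1.
  m_6 = 17*1 - 7 = 10, d_6 = (117 - 10^2)/17 = 17/17 = 1, a_6 = floor((10 + 10)/1) = 20.
  m_7 = 1*20 - 10 = 10, d_7 = (117 - 10^2)/1 = 17/1 = 17: (m_7, d_7) = (m_1, d_1) = (10, 17), so from here the quotients repeat a_1, ..., a_6; the period length is 6.
So sqrt(117) = [10; (1, 4, 2, 4, 1, 20)] with period length k = 6.
k is even, so the fundamental solution of x^2 - 117y^2 = 1 is (p_{k-1}, q_{k-1}) = (p_5, q_5); compute convergents through index 5.
Convergents (p_i = a_i*p_{i-1} + p_{i-2}, q_i = a_i*q_{i-1} + q_{i-2} with p_{-2}=0, p_{-1}=1, q_{-2}=1, q_{-1}=0):
  i=0: a_0=10, p_0 = 10*1 + 0 = 10, q_0 = 10*0 + 1 = 1.
  i=1: a_1=1, p_1 = 1*10 + 1 = 11, q_1 = 1*1 + 0 = 1.
  i=2: a_2=4, p_2 = 4*11 + 10 = 54, q_2 = 4*1 + 1 = 5.
  i=3: a_3=2, p_3 = 2*54 + 11 = 119, q_3 = 2*5 + 1 = 11.
  i=4: a_4=4, p_4 = 4*119 + 54 = 530, q_4 = 4*11 + 5 = 49.
  i=5: a_5=1, p_5 = 1*530 + 119 = 649, q_5 = 1*49 + 11 = 60.
Check: 649^2 - 117*60^2 = 421201 - 421200 = 1, so (x, y) = (649, 60) solves the equation, and by the theorem it is the least positive solution.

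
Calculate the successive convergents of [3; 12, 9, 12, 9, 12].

3/1, 37/12, 336/109, 4069/1320, 36957/11989, 447553/145188

Using the convergent recurrence p_i = a_i*p_{i-1} + p_{i-2}, q_i = a_i*q_{i-1} + q_{i-2} with p_{-2}=0, p_{-1}=1, q_{-2}=1, q_{-1}=0:
  i=0: a_0=3, p_0 = 3*1 + 0 = 3, q_0 = 3*0 + 1 = 1.
  i=1: a_1=12, p_1 = 12*3 + 1 = 37, q_1 = 12*1 + 0 = 12.
  i=2: a_2=9, p_2 = 9*37 + 3 = 336, q_2 = 9*12 + 1 = 109.
  i=3: a_3=12, p_3 = 12*336 + 37 = 4069, q_3 = 12*109 + 12 = 1320.
  i=4: a_4=9, p_4 = 9*4069 + 336 = 36957, q_4 = 9*1320 + 109 = 11989.
  i=5: a_5=12, p_5 = 12*36957 + 4069 = 447553, q_5 = 12*11989 + 1320 = 145188.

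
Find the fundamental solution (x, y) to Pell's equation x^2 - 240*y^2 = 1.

First expand sqrt(240) as a continued fraction. With x_i = (sqrt(240) + m_i)/d_i and (m_0, d_0) = (0, 1): a_0 = floor(sqrt(240)) = 15, since 15^2 = 225 <= 240 < 256 = 16^2.
Iterate m_{i+1} = d_i*a_i - m_i, d_{i+1} = (240 - m_{i+1}^2)/d_i, a_{i+1} = floor((a_0 + m_{i+1})/d_{i+1}):
  m_1 = 1*15 - 0 = 15, d_1 = (240 - 15^2)/1 = 15/1 = 15, a_1 = floor((15 + 15)/15) = 2.
  m_2 = 15*2 - 15 = 15, d_2 = (240 - 15^2)/15 = 15/15 = 1, a_2 = floor((15 + 15)/1) = 30.
  m_3 = 1*30 - 15 = 15, d_3 = (240 - 15^2)/1 = 15/1 = 15: (m_3, d_3) = (m_1, d_1) = (15, 15), so from here the quotients repeat a_1, a_2; the period length is 2.
So sqrt(240) = [15; (2, 30)] with period length k = 2.
k is even, so the fundamental solution of x^2 - 240y^2 = 1 is (p_{k-1}, q_{k-1}) = (p_1, q_1); compute convergents through index 1.
Convergents (p_i = a_i*p_{i-1} + p_{i-2}, q_i = a_i*q_{i-1} + q_{i-2} with p_{-2}=0, p_{-1}=1, q_{-2}=1, q_{-1}=0):
  i=0: a_0=15, p_0 = 15*1 + 0 = 15, q_0 = 15*0 + 1 = 1.
  i=1: a_1=2, p_1 = 2*15 + 1 = 31, q_1 = 2*1 + 0 = 2.
Check: 31^2 - 240*2^2 = 961 - 960 = 1, so (x, y) = (31, 2) solves the equation, and by the theorem it is the least positive solution.

(x, y) = (31, 2)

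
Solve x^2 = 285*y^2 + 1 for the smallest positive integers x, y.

First expand sqrt(285) as a continued fraction. With x_i = (sqrt(285) + m_i)/d_i and (m_0, d_0) = (0, 1): a_0 = floor(sqrt(285)) = 16, since 16^2 = 256 <= 285 < 289 = 17^2.
Iterate m_{i+1} = d_i*a_i - m_i, d_{i+1} = (285 - m_{i+1}^2)/d_i, a_{i+1} = floor((a_0 + m_{i+1})/d_{i+1}):
  m_1 = 1*16 - 0 = 16, d_1 = (285 - 16^2)/1 = 29/1 = 29, a_1 = floor((16 + 16)/29) = 1.
  m_2 = 29*1 - 16 = 13, d_2 = (285 - 13^2)/29 = 116/29 = 4, a_2 = floor((16 + 13)/4) = 7.
  m_3 = 4*7 - 13 = 15, d_3 = (285 - 15^2)/4 = 60/4 = 15, a_3 = floor((16 + 15)/15) = 2.
  m_4 = 15*2 - 15 = 15, d_4 = (285 - 15^2)/15 = 60/15 = 4, a_4 = floor((16 + 15)/4) = 7.
  m_5 = 4*7 - 15 = 13, d_5 = (285 - 13^2)/4 = 116/4 = 29, a_5 = floor((16 + 13)/29) = 1.
  m_6 = 29*1 - 13 = 16, d_6 = (285 - 16^2)/29 = 29/29 = 1, a_6 = floor((16 + 16)/1) = 32.
  m_7 = 1*32 - 16 = 16, d_7 = (285 - 16^2)/1 = 29/1 = 29: (m_7, d_7) = (m_1, d_1) = (16, 29), so from here the quotients repeat a_1, ..., a_6; the period length is 6.
So sqrt(285) = [16; (1, 7, 2, 7, 1, 32)] with period length k = 6.
k is even, so the fundamental solution of x^2 - 285y^2 = 1 is (p_{k-1}, q_{k-1}) = (p_5, q_5); compute convergents through index 5.
Convergents (p_i = a_i*p_{i-1} + p_{i-2}, q_i = a_i*q_{i-1} + q_{i-2} with p_{-2}=0, p_{-1}=1, q_{-2}=1, q_{-1}=0):
  i=0: a_0=16, p_0 = 16*1 + 0 = 16, q_0 = 16*0 + 1 = 1.
  i=1: a_1=1, p_1 = 1*16 + 1 = 17, q_1 = 1*1 + 0 = 1.
  i=2: a_2=7, p_2 = 7*17 + 16 = 135, q_2 = 7*1 + 1 = 8.
  i=3: a_3=2, p_3 = 2*135 + 17 = 287, q_3 = 2*8 + 1 = 17.
  i=4: a_4=7, p_4 = 7*287 + 135 = 2144, q_4 = 7*17 + 8 = 127.
  i=5: a_5=1, p_5 = 1*2144 + 287 = 2431, q_5 = 1*127 + 17 = 144.
Check: 2431^2 - 285*144^2 = 5909761 - 5909760 = 1, so (x, y) = (2431, 144) solves the equation, and by the theorem it is the least positive solution.

(x, y) = (2431, 144)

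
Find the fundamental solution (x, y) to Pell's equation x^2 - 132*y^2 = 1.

First expand sqrt(132) as a continued fraction. With x_i = (sqrt(132) + m_i)/d_i and (m_0, d_0) = (0, 1): a_0 = floor(sqrt(132)) = 11, since 11^2 = 121 <= 132 < 144 = 12^2.
Iterate m_{i+1} = d_i*a_i - m_i, d_{i+1} = (132 - m_{i+1}^2)/d_i, a_{i+1} = floor((a_0 + m_{i+1})/d_{i+1}):
  m_1 = 1*11 - 0 = 11, d_1 = (132 - 11^2)/1 = 11/1 = 11, a_1 = floor((11 + 11)/11) = 2.
  m_2 = 11*2 - 11 = 11, d_2 = (132 - 11^2)/11 = 11/11 = 1, a_2 = floor((11 + 11)/1) = 22.
  m_3 = 1*22 - 11 = 11, d_3 = (132 - 11^2)/1 = 11/1 = 11: (m_3, d_3) = (m_1, d_1) = (11, 11), so from here the quotients repeat a_1, a_2; the period length is 2.
So sqrt(132) = [11; (2, 22)] with period length k = 2.
k is even, so the fundamental solution of x^2 - 132y^2 = 1 is (p_{k-1}, q_{k-1}) = (p_1, q_1); compute convergents through index 1.
Convergents (p_i = a_i*p_{i-1} + p_{i-2}, q_i = a_i*q_{i-1} + q_{i-2} with p_{-2}=0, p_{-1}=1, q_{-2}=1, q_{-1}=0):
  i=0: a_0=11, p_0 = 11*1 + 0 = 11, q_0 = 11*0 + 1 = 1.
  i=1: a_1=2, p_1 = 2*11 + 1 = 23, q_1 = 2*1 + 0 = 2.
Check: 23^2 - 132*2^2 = 529 - 528 = 1, so (x, y) = (23, 2) solves the equation, and by the theorem it is the least positive solution.

(x, y) = (23, 2)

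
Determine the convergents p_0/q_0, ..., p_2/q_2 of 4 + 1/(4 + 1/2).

4/1, 17/4, 38/9

Using the convergent recurrence p_i = a_i*p_{i-1} + p_{i-2}, q_i = a_i*q_{i-1} + q_{i-2} with p_{-2}=0, p_{-1}=1, q_{-2}=1, q_{-1}=0:
  i=0: a_0=4, p_0 = 4*1 + 0 = 4, q_0 = 4*0 + 1 = 1.
  i=1: a_1=4, p_1 = 4*4 + 1 = 17, q_1 = 4*1 + 0 = 4.
  i=2: a_2=2, p_2 = 2*17 + 4 = 38, q_2 = 2*4 + 1 = 9.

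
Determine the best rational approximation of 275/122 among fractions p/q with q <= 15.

Expand x = 275/122 as a continued fraction with the Euclidean algorithm:
  275 = 2*122 + 31, so a_0 = 2.
  122 = 3*31 + 29, so a_1 = 3.
  31 = 1*29 + 2, so a_2 = 1.
  29 = 14*2 + 1, so a_3 = 14.
  2 = 2*1 + 0, so a_4 = 2.
so x = [2; 3, 1, 14, 2].
Convergents (p_i = a_i*p_{i-1} + p_{i-2}, q_i = a_i*q_{i-1} + q_{i-2} with p_{-2}=0, p_{-1}=1, q_{-2}=1, q_{-1}=0), until the denominator exceeds 15:
  i=0: a_0=2, p_0 = 2*1 + 0 = 2, q_0 = 2*0 + 1 = 1.
  i=1: a_1=3, p_1 = 3*2 + 1 = 7, q_1 = 3*1 + 0 = 3.
  i=2: a_2=1, p_2 = 1*7 + 2 = 9, q_2 = 1*3 + 1 = 4.
  i=3: a_3=14, p_3 = 14*9 + 7 = 133, q_3 = 14*4 + 3 = 59.
q_3 = 59 > 15, so the last convergent with denominator <= 15 is p_2/q_2 = 9/4.
The closest fraction with denominator <= 15 is either p_2/q_2 or the intermediate fraction (k*p_2 + p_1)/(k*q_2 + q_1) with the largest k >= 1 whose denominator stays <= 15; these approach x as k grows, and every other convergent or intermediate fraction in range is farther away.
Largest k: floor((15 - q_1)/q_2) = floor((15 - 3)/4) = 3.
That gives (3*9 + 7)/(3*4 + 3) = 34/15.
Compare the errors: |x - 9/4| = |275*4 - 9*122|/(122*4) = 2/488, and |x - 34/15| = |275*15 - 34*122|/(122*15) = 23/1830.
Cross-multiplying, 2*1830 = 3660 < 11224 = 23*488, so 2/488 is smaller: the convergent 9/4 is closer to x than 34/15.

9/4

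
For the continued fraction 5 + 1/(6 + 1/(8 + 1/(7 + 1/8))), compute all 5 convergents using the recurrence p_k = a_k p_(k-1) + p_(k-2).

5/1, 31/6, 253/49, 1802/349, 14669/2841

Using the convergent recurrence p_i = a_i*p_{i-1} + p_{i-2}, q_i = a_i*q_{i-1} + q_{i-2} with p_{-2}=0, p_{-1}=1, q_{-2}=1, q_{-1}=0:
  i=0: a_0=5, p_0 = 5*1 + 0 = 5, q_0 = 5*0 + 1 = 1.
  i=1: a_1=6, p_1 = 6*5 + 1 = 31, q_1 = 6*1 + 0 = 6.
  i=2: a_2=8, p_2 = 8*31 + 5 = 253, q_2 = 8*6 + 1 = 49.
  i=3: a_3=7, p_3 = 7*253 + 31 = 1802, q_3 = 7*49 + 6 = 349.
  i=4: a_4=8, p_4 = 8*1802 + 253 = 14669, q_4 = 8*349 + 49 = 2841.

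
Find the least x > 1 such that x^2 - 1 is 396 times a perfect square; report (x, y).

(x, y) = (199, 10)

First expand sqrt(396) as a continued fraction. With x_i = (sqrt(396) + m_i)/d_i and (m_0, d_0) = (0, 1): a_0 = floor(sqrt(396)) = 19, since 19^2 = 361 <= 396 < 400 = 20^2.
Iterate m_{i+1} = d_i*a_i - m_i, d_{i+1} = (396 - m_{i+1}^2)/d_i, a_{i+1} = floor((a_0 + m_{i+1})/d_{i+1}):
  m_1 = 1*19 - 0 = 19, d_1 = (396 - 19^2)/1 = 35/1 = 35, a_1 = floor((19 + 19)/35) = 1.
  m_2 = 35*1 - 19 = 16, d_2 = (396 - 16^2)/35 = 140/35 = 4, a_2 = floor((19 + 16)/4) = 8.
  m_3 = 4*8 - 16 = 16, d_3 = (396 - 16^2)/4 = 140/4 = 35, a_3 = floor((19 + 16)/35) = 1.
  m_4 = 35*1 - 16 = 19, d_4 = (396 - 19^2)/35 = 35/35 = 1, a_4 = floor((19 + 19)/1) = 38.
  m_5 = 1*38 - 19 = 19, d_5 = (396 - 19^2)/1 = 35/1 = 35: (m_5, d_5) = (m_1, d_1) = (19, 35), so from here the quotients repeat a_1, ..., a_4; the period length is 4.
So sqrt(396) = [19; (1, 8, 1, 38)] with period length k = 4.
k is even, so the fundamental solution of x^2 - 396y^2 = 1 is (p_{k-1}, q_{k-1}) = (p_3, q_3); compute convergents through index 3.
Convergents (p_i = a_i*p_{i-1} + p_{i-2}, q_i = a_i*q_{i-1} + q_{i-2} with p_{-2}=0, p_{-1}=1, q_{-2}=1, q_{-1}=0):
  i=0: a_0=19, p_0 = 19*1 + 0 = 19, q_0 = 19*0 + 1 = 1.
  i=1: a_1=1, p_1 = 1*19 + 1 = 20, q_1 = 1*1 + 0 = 1.
  i=2: a_2=8, p_2 = 8*20 + 19 = 179, q_2 = 8*1 + 1 = 9.
  i=3: a_3=1, p_3 = 1*179 + 20 = 199, q_3 = 1*9 + 1 = 10.
Check: 199^2 - 396*10^2 = 39601 - 39600 = 1, so (x, y) = (199, 10) solves the equation, and by the theorem it is the least positive solution.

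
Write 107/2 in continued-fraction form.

[53; 2]

Run the Euclidean algorithm on 107 and 2; the successive quotients are the partial quotients a_0, a_1, ... (each step inverts the fractional part left over by the previous one):
  107 = 53*2 + 1, so a_0 = 53.
  2 = 2*1 + 0, so a_1 = 2.
The remainder reaches 0 after 2 divisions, so the expansion has 2 partial quotients, read off in order.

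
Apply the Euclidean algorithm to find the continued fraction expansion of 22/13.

Run the Euclidean algorithm on 22 and 13; the successive quotients are the partial quotients a_0, a_1, ... (each step inverts the fractional part left over by the previous one):
  22 = 1*13 + 9, so a_0 = 1.
  13 = 1*9 + 4, so a_1 = 1.
  9 = 2*4 + 1, so a_2 = 2.
  4 = 4*1 + 0, so a_3 = 4.
The remainder reaches 0 after 4 divisions, so the expansion has 4 partial quotients, read off in order.

[1; 1, 2, 4]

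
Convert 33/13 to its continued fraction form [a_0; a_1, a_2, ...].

[2; 1, 1, 6]

Run the Euclidean algorithm on 33 and 13; the successive quotients are the partial quotients a_0, a_1, ... (each step inverts the fractional part left over by the previous one):
  33 = 2*13 + 7, so a_0 = 2.
  13 = 1*7 + 6, so a_1 = 1.
  7 = 1*6 + 1, so a_2 = 1.
  6 = 6*1 + 0, so a_3 = 6.
The remainder reaches 0 after 4 divisions, so the expansion has 4 partial quotients, read off in order.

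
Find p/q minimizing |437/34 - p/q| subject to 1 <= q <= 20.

Expand x = 437/34 as a continued fraction with the Euclidean algorithm:
  437 = 12*34 + 29, so a_0 = 12.
  34 = 1*29 + 5, so a_1 = 1.
  29 = 5*5 + 4, so a_2 = 5.
  5 = 1*4 + 1, so a_3 = 1.
  4 = 4*1 + 0, so a_4 = 4.
so x = [12; 1, 5, 1, 4].
Convergents (p_i = a_i*p_{i-1} + p_{i-2}, q_i = a_i*q_{i-1} + q_{i-2} with p_{-2}=0, p_{-1}=1, q_{-2}=1, q_{-1}=0), until the denominator exceeds 20:
  i=0: a_0=12, p_0 = 12*1 + 0 = 12, q_0 = 12*0 + 1 = 1.
  i=1: a_1=1, p_1 = 1*12 + 1 = 13, q_1 = 1*1 + 0 = 1.
  i=2: a_2=5, p_2 = 5*13 + 12 = 77, q_2 = 5*1 + 1 = 6.
  i=3: a_3=1, p_3 = 1*77 + 13 = 90, q_3 = 1*6 + 1 = 7.
  i=4: a_4=4, p_4 = 4*90 + 77 = 437, q_4 = 4*7 + 6 = 34.
q_4 = 34 > 20, so the last convergent with denominator <= 20 is p_3/q_3 = 90/7.
The closest fraction with denominator <= 20 is either p_3/q_3 or the intermediate fraction (k*p_3 + p_2)/(k*q_3 + q_2) with the largest k >= 1 whose denominator stays <= 20; these approach x as k grows, and every other convergent or intermediate fraction in range is farther away.
Largest k: floor((20 - q_2)/q_3) = floor((20 - 6)/7) = 2.
That gives (2*90 + 77)/(2*7 + 6) = 257/20.
Compare the errors: |x - 90/7| = |437*7 - 90*34|/(34*7) = 1/238, and |x - 257/20| = |437*20 - 257*34|/(34*20) = 2/680.
Cross-multiplying, 2*238 = 476 < 680 = 1*680, so 2/680 is smaller: the intermediate fraction 257/20 is closer to x than 90/7.

257/20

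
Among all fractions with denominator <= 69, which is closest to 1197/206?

215/37

Expand x = 1197/206 as a continued fraction with the Euclidean algorithm:
  1197 = 5*206 + 167, so a_0 = 5.
  206 = 1*167 + 39, so a_1 = 1.
  167 = 4*39 + 11, so a_2 = 4.
  39 = 3*11 + 6, so a_3 = 3.
  11 = 1*6 + 5, so a_4 = 1.
  6 = 1*5 + 1, so a_5 = 1.
  5 = 5*1 + 0, so a_6 = 5.
so x = [5; 1, 4, 3, 1, 1, 5].
Convergents (p_i = a_i*p_{i-1} + p_{i-2}, q_i = a_i*q_{i-1} + q_{i-2} with p_{-2}=0, p_{-1}=1, q_{-2}=1, q_{-1}=0), until the denominator exceeds 69:
  i=0: a_0=5, p_0 = 5*1 + 0 = 5, q_0 = 5*0 + 1 = 1.
  i=1: a_1=1, p_1 = 1*5 + 1 = 6, q_1 = 1*1 + 0 = 1.
  i=2: a_2=4, p_2 = 4*6 + 5 = 29, q_2 = 4*1 + 1 = 5.
  i=3: a_3=3, p_3 = 3*29 + 6 = 93, q_3 = 3*5 + 1 = 16.
  i=4: a_4=1, p_4 = 1*93 + 29 = 122, q_4 = 1*16 + 5 = 21.
  i=5: a_5=1, p_5 = 1*122 + 93 = 215, q_5 = 1*21 + 16 = 37.
  i=6: a_6=5, p_6 = 5*215 + 122 = 1197, q_6 = 5*37 + 21 = 206.
q_6 = 206 > 69, so the last convergent with denominator <= 69 is p_5/q_5 = 215/37.
The closest fraction with denominator <= 69 is either p_5/q_5 or the intermediate fraction (k*p_5 + p_4)/(k*q_5 + q_4) with the largest k >= 1 whose denominator stays <= 69; these approach x as k grows, and every other convergent or intermediate fraction in range is farther away.
Largest k: floor((69 - q_4)/q_5) = floor((69 - 21)/37) = 1.
That gives (1*215 + 122)/(1*37 + 21) = 337/58.
Compare the errors: |x - 215/37| = |1197*37 - 215*206|/(206*37) = 1/7622, and |x - 337/58| = |1197*58 - 337*206|/(206*58) = 4/11948.
Cross-multiplying, 1*11948 = 11948 < 30488 = 4*7622, so 1/7622 is smaller: the convergent 215/37 is closer to x than 337/58.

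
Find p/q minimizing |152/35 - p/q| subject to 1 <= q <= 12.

13/3

Expand x = 152/35 as a continued fraction with the Euclidean algorithm:
  152 = 4*35 + 12, so a_0 = 4.
  35 = 2*12 + 11, so a_1 = 2.
  12 = 1*11 + 1, so a_2 = 1.
  11 = 11*1 + 0, so a_3 = 11.
so x = [4; 2, 1, 11].
Convergents (p_i = a_i*p_{i-1} + p_{i-2}, q_i = a_i*q_{i-1} + q_{i-2} with p_{-2}=0, p_{-1}=1, q_{-2}=1, q_{-1}=0), until the denominator exceeds 12:
  i=0: a_0=4, p_0 = 4*1 + 0 = 4, q_0 = 4*0 + 1 = 1.
  i=1: a_1=2, p_1 = 2*4 + 1 = 9, q_1 = 2*1 + 0 = 2.
  i=2: a_2=1, p_2 = 1*9 + 4 = 13, q_2 = 1*2 + 1 = 3.
  i=3: a_3=11, p_3 = 11*13 + 9 = 152, q_3 = 11*3 + 2 = 35.
q_3 = 35 > 12, so the last convergent with denominator <= 12 is p_2/q_2 = 13/3.
The closest fraction with denominator <= 12 is either p_2/q_2 or the intermediate fraction (k*p_2 + p_1)/(k*q_2 + q_1) with the largest k >= 1 whose denominator stays <= 12; these approach x as k grows, and every other convergent or intermediate fraction in range is farther away.
Largest k: floor((12 - q_1)/q_2) = floor((12 - 2)/3) = 3.
That gives (3*13 + 9)/(3*3 + 2) = 48/11.
Compare the errors: |x - 13/3| = |152*3 - 13*35|/(35*3) = 1/105, and |x - 48/11| = |152*11 - 48*35|/(35*11) = 8/385.
Cross-multiplying, 1*385 = 385 < 840 = 8*105, so 1/105 is smaller: the convergent 13/3 is closer to x than 48/11.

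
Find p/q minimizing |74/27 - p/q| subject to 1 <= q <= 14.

Expand x = 74/27 as a continued fraction with the Euclidean algorithm:
  74 = 2*27 + 20, so a_0 = 2.
  27 = 1*20 + 7, so a_1 = 1.
  20 = 2*7 + 6, so a_2 = 2.
  7 = 1*6 + 1, so a_3 = 1.
  6 = 6*1 + 0, so a_4 = 6.
so x = [2; 1, 2, 1, 6].
Convergents (p_i = a_i*p_{i-1} + p_{i-2}, q_i = a_i*q_{i-1} + q_{i-2} with p_{-2}=0, p_{-1}=1, q_{-2}=1, q_{-1}=0), until the denominator exceeds 14:
  i=0: a_0=2, p_0 = 2*1 + 0 = 2, q_0 = 2*0 + 1 = 1.
  i=1: a_1=1, p_1 = 1*2 + 1 = 3, q_1 = 1*1 + 0 = 1.
  i=2: a_2=2, p_2 = 2*3 + 2 = 8, q_2 = 2*1 + 1 = 3.
  i=3: a_3=1, p_3 = 1*8 + 3 = 11, q_3 = 1*3 + 1 = 4.
  i=4: a_4=6, p_4 = 6*11 + 8 = 74, q_4 = 6*4 + 3 = 27.
q_4 = 27 > 14, so the last convergent with denominator <= 14 is p_3/q_3 = 11/4.
The closest fraction with denominator <= 14 is either p_3/q_3 or the intermediate fraction (k*p_3 + p_2)/(k*q_3 + q_2) with the largest k >= 1 whose denominator stays <= 14; these approach x as k grows, and every other convergent or intermediate fraction in range is farther away.
Largest k: floor((14 - q_2)/q_3) = floor((14 - 3)/4) = 2.
That gives (2*11 + 8)/(2*4 + 3) = 30/11.
Compare the errors: |x - 11/4| = |74*4 - 11*27|/(27*4) = 1/108, and |x - 30/11| = |74*11 - 30*27|/(27*11) = 4/297.
Cross-multiplying, 1*297 = 297 < 432 = 4*108, so 1/108 is smaller: the convergent 11/4 is closer to x than 30/11.

11/4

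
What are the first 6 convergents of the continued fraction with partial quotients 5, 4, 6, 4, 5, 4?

5/1, 21/4, 131/25, 545/104, 2856/545, 11969/2284

Using the convergent recurrence p_i = a_i*p_{i-1} + p_{i-2}, q_i = a_i*q_{i-1} + q_{i-2} with p_{-2}=0, p_{-1}=1, q_{-2}=1, q_{-1}=0:
  i=0: a_0=5, p_0 = 5*1 + 0 = 5, q_0 = 5*0 + 1 = 1.
  i=1: a_1=4, p_1 = 4*5 + 1 = 21, q_1 = 4*1 + 0 = 4.
  i=2: a_2=6, p_2 = 6*21 + 5 = 131, q_2 = 6*4 + 1 = 25.
  i=3: a_3=4, p_3 = 4*131 + 21 = 545, q_3 = 4*25 + 4 = 104.
  i=4: a_4=5, p_4 = 5*545 + 131 = 2856, q_4 = 5*104 + 25 = 545.
  i=5: a_5=4, p_5 = 4*2856 + 545 = 11969, q_5 = 4*545 + 104 = 2284.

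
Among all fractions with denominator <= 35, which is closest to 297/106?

Expand x = 297/106 as a continued fraction with the Euclidean algorithm:
  297 = 2*106 + 85, so a_0 = 2.
  106 = 1*85 + 21, so a_1 = 1.
  85 = 4*21 + 1, so a_2 = 4.
  21 = 21*1 + 0, so a_3 = 21.
so x = [2; 1, 4, 21].
Convergents (p_i = a_i*p_{i-1} + p_{i-2}, q_i = a_i*q_{i-1} + q_{i-2} with p_{-2}=0, p_{-1}=1, q_{-2}=1, q_{-1}=0), until the denominator exceeds 35:
  i=0: a_0=2, p_0 = 2*1 + 0 = 2, q_0 = 2*0 + 1 = 1.
  i=1: a_1=1, p_1 = 1*2 + 1 = 3, q_1 = 1*1 + 0 = 1.
  i=2: a_2=4, p_2 = 4*3 + 2 = 14, q_2 = 4*1 + 1 = 5.
  i=3: a_3=21, p_3 = 21*14 + 3 = 297, q_3 = 21*5 + 1 = 106.
q_3 = 106 > 35, so the last convergent with denominator <= 35 is p_2/q_2 = 14/5.
The closest fraction with denominator <= 35 is either p_2/q_2 or the intermediate fraction (k*p_2 + p_1)/(k*q_2 + q_1) with the largest k >= 1 whose denominator stays <= 35; these approach x as k grows, and every other convergent or intermediate fraction in range is farther away.
Largest k: floor((35 - q_1)/q_2) = floor((35 - 1)/5) = 6.
That gives (6*14 + 3)/(6*5 + 1) = 87/31.
Compare the errors: |x - 14/5| = |297*5 - 14*106|/(106*5) = 1/530, and |x - 87/31| = |297*31 - 87*106|/(106*31) = 15/3286.
Cross-multiplying, 1*3286 = 3286 < 7950 = 15*530, so 1/530 is smaller: the convergent 14/5 is closer to x than 87/31.

14/5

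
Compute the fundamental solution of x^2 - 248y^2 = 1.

First expand sqrt(248) as a continued fraction. With x_i = (sqrt(248) + m_i)/d_i and (m_0, d_0) = (0, 1): a_0 = floor(sqrt(248)) = 15, since 15^2 = 225 <= 248 < 256 = 16^2.
Iterate m_{i+1} = d_i*a_i - m_i, d_{i+1} = (248 - m_{i+1}^2)/d_i, a_{i+1} = floor((a_0 + m_{i+1})/d_{i+1}):
  m_1 = 1*15 - 0 = 15, d_1 = (248 - 15^2)/1 = 23/1 = 23, a_1 = floor((15 + 15)/23) = 1.
  m_2 = 23*1 - 15 = 8, d_2 = (248 - 8^2)/23 = 184/23 = 8, a_2 = floor((15 + 8)/8) = 2.
  m_3 = 8*2 - 8 = 8, d_3 = (248 - 8^2)/8 = 184/8 = 23, a_3 = floor((15 + 8)/23) = 1.
  m_4 = 23*1 - 8 = 15, d_4 = (248 - 15^2)/23 = 23/23 = 1, a_4 = floor((15 + 15)/1) = 30.
  m_5 = 1*30 - 15 = 15, d_5 = (248 - 15^2)/1 = 23/1 = 23: (m_5, d_5) = (m_1, d_1) = (15, 23), so from here the quotients repeat a_1, ..., a_4; the period length is 4.
So sqrt(248) = [15; (1, 2, 1, 30)] with period length k = 4.
k is even, so the fundamental solution of x^2 - 248y^2 = 1 is (p_{k-1}, q_{k-1}) = (p_3, q_3); compute convergents through index 3.
Convergents (p_i = a_i*p_{i-1} + p_{i-2}, q_i = a_i*q_{i-1} + q_{i-2} with p_{-2}=0, p_{-1}=1, q_{-2}=1, q_{-1}=0):
  i=0: a_0=15, p_0 = 15*1 + 0 = 15, q_0 = 15*0 + 1 = 1.
  i=1: a_1=1, p_1 = 1*15 + 1 = 16, q_1 = 1*1 + 0 = 1.
  i=2: a_2=2, p_2 = 2*16 + 15 = 47, q_2 = 2*1 + 1 = 3.
  i=3: a_3=1, p_3 = 1*47 + 16 = 63, q_3 = 1*3 + 1 = 4.
Check: 63^2 - 248*4^2 = 3969 - 3968 = 1, so (x, y) = (63, 4) solves the equation, and by the theorem it is the least positive solution.

(x, y) = (63, 4)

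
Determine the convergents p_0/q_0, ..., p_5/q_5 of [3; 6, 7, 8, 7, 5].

3/1, 19/6, 136/43, 1107/350, 7885/2493, 40532/12815

Using the convergent recurrence p_i = a_i*p_{i-1} + p_{i-2}, q_i = a_i*q_{i-1} + q_{i-2} with p_{-2}=0, p_{-1}=1, q_{-2}=1, q_{-1}=0:
  i=0: a_0=3, p_0 = 3*1 + 0 = 3, q_0 = 3*0 + 1 = 1.
  i=1: a_1=6, p_1 = 6*3 + 1 = 19, q_1 = 6*1 + 0 = 6.
  i=2: a_2=7, p_2 = 7*19 + 3 = 136, q_2 = 7*6 + 1 = 43.
  i=3: a_3=8, p_3 = 8*136 + 19 = 1107, q_3 = 8*43 + 6 = 350.
  i=4: a_4=7, p_4 = 7*1107 + 136 = 7885, q_4 = 7*350 + 43 = 2493.
  i=5: a_5=5, p_5 = 5*7885 + 1107 = 40532, q_5 = 5*2493 + 350 = 12815.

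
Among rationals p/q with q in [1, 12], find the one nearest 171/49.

Expand x = 171/49 as a continued fraction with the Euclidean algorithm:
  171 = 3*49 + 24, so a_0 = 3.
  49 = 2*24 + 1, so a_1 = 2.
  24 = 24*1 + 0, so a_2 = 24.
so x = [3; 2, 24].
Convergents (p_i = a_i*p_{i-1} + p_{i-2}, q_i = a_i*q_{i-1} + q_{i-2} with p_{-2}=0, p_{-1}=1, q_{-2}=1, q_{-1}=0), until the denominator exceeds 12:
  i=0: a_0=3, p_0 = 3*1 + 0 = 3, q_0 = 3*0 + 1 = 1.
  i=1: a_1=2, p_1 = 2*3 + 1 = 7, q_1 = 2*1 + 0 = 2.
  i=2: a_2=24, p_2 = 24*7 + 3 = 171, q_2 = 24*2 + 1 = 49.
q_2 = 49 > 12, so the last convergent with denominator <= 12 is p_1/q_1 = 7/2.
The closest fraction with denominator <= 12 is either p_1/q_1 or the intermediate fraction (k*p_1 + p_0)/(k*q_1 + q_0) with the largest k >= 1 whose denominator stays <= 12; these approach x as k grows, and every other convergent or intermediate fraction in range is farther away.
Largest k: floor((12 - q_0)/q_1) = floor((12 - 1)/2) = 5.
That gives (5*7 + 3)/(5*2 + 1) = 38/11.
Compare the errors: |x - 7/2| = |171*2 - 7*49|/(49*2) = 1/98, and |x - 38/11| = |171*11 - 38*49|/(49*11) = 19/539.
Cross-multiplying, 1*539 = 539 < 1862 = 19*98, so 1/98 is smaller: the convergent 7/2 is closer to x than 38/11.

7/2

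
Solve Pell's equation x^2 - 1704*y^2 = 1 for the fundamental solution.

(x, y) = (88751, 2150)

First expand sqrt(1704) as a continued fraction. With x_i = (sqrt(1704) + m_i)/d_i and (m_0, d_0) = (0, 1): a_0 = floor(sqrt(1704)) = 41, since 41^2 = 1681 <= 1704 < 1764 = 42^2.
Iterate m_{i+1} = d_i*a_i - m_i, d_{i+1} = (1704 - m_{i+1}^2)/d_i, a_{i+1} = floor((a_0 + m_{i+1})/d_{i+1}):
  m_1 = 1*41 - 0 = 41, d_1 = (1704 - 41^2)/1 = 23/1 = 23, a_1 = floor((41 + 41)/23) = 3.
  m_2 = 23*3 - 41 = 28, d_2 = (1704 - 28^2)/23 = 920/23 = 40, a_2 = floor((41 + 28)/40) = 1.
  m_3 = 40*1 - 28 = 12, d_3 = (1704 - 12^2)/40 = 1560/40 = 39, a_3 = floor((41 + 12)/39) = 1.
  m_4 = 39*1 - 12 = 27, d_4 = (1704 - 27^2)/39 = 975/39 = 25, a_4 = floor((41 + 27)/25) = 2.
  m_5 = 25*2 - 27 = 23, d_5 = (1704 - 23^2)/25 = 1175/25 = 47, a_5 = floor((41 + 23)/47) = 1.
  m_6 = 47*1 - 23 = 24, d_6 = (1704 - 24^2)/47 = 1128/47 = 24, a_6 = floor((41 + 24)/24) = 2.
  m_7 = 24*2 - 24 = 24, d_7 = (1704 - 24^2)/24 = 1128/24 = 47, a_7 = floor((41 + 24)/47) = 1.
  m_8 = 47*1 - 24 = 23, d_8 = (1704 - 23^2)/47 = 1175/47 = 25, a_8 = floor((41 + 23)/25) = 2.
  m_9 = 25*2 - 23 = 27, d_9 = (1704 - 27^2)/25 = 975/25 = 39, a_9 = floor((41 + 27)/39) = 1.
  m_10 = 39*1 - 27 = 12, d_10 = (1704 - 12^2)/39 = 1560/39 = 40, a_10 = floor((41 + 12)/40) = 1.
  m_11 = 40*1 - 12 = 28, d_11 = (1704 - 28^2)/40 = 920/40 = 23, a_11 = floor((41 + 28)/23) = 3.
  m_12 = 23*3 - 28 = 41, d_12 = (1704 - 41^2)/23 = 23/23 = 1, a_12 = floor((41 + 41)/1) = 82.
  m_13 = 1*82 - 41 = 41, d_13 = (1704 - 41^2)/1 = 23/1 = 23: (m_13, d_13) = (m_1, d_1) = (41, 23), so from here the quotients repeat a_1, ..., a_12; the period length is 12.
So sqrt(1704) = [41; (3, 1, 1, 2, 1, 2, 1, 2, 1, 1, 3, 82)] with period length k = 12.
k is even, so the fundamental solution of x^2 - 1704y^2 = 1 is (p_{k-1}, q_{k-1}) = (p_11, q_11); compute convergents through index 11.
Convergents (p_i = a_i*p_{i-1} + p_{i-2}, q_i = a_i*q_{i-1} + q_{i-2} with p_{-2}=0, p_{-1}=1, q_{-2}=1, q_{-1}=0):
  i=0: a_0=41, p_0 = 41*1 + 0 = 41, q_0 = 41*0 + 1 = 1.
  i=1: a_1=3, p_1 = 3*41 + 1 = 124, q_1 = 3*1 + 0 = 3.
  i=2: a_2=1, p_2 = 1*124 + 41 = 165, q_2 = 1*3 + 1 = 4.
  i=3: a_3=1, p_3 = 1*165 + 124 = 289, q_3 = 1*4 + 3 = 7.
  i=4: a_4=2, p_4 = 2*289 + 165 = 743, q_4 = 2*7 + 4 = 18.
  i=5: a_5=1, p_5 = 1*743 + 289 = 1032, q_5 = 1*18 + 7 = 25.
  i=6: a_6=2, p_6 = 2*1032 + 743 = 2807, q_6 = 2*25 + 18 = 68.
  i=7: a_7=1, p_7 = 1*2807 + 1032 = 3839, q_7 = 1*68 + 25 = 93.
  i=8: a_8=2, p_8 = 2*3839 + 2807 = 10485, q_8 = 2*93 + 68 = 254.
  i=9: a_9=1, p_9 = 1*10485 + 3839 = 14324, q_9 = 1*254 + 93 = 347.
  i=10: a_10=1, p_10 = 1*14324 + 10485 = 24809, q_10 = 1*347 + 254 = 601.
  i=11: a_11=3, p_11 = 3*24809 + 14324 = 88751, q_11 = 3*601 + 347 = 2150.
Check: 88751^2 - 1704*2150^2 = 7876740001 - 7876740000 = 1, so (x, y) = (88751, 2150) solves the equation, and by the theorem it is the least positive solution.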